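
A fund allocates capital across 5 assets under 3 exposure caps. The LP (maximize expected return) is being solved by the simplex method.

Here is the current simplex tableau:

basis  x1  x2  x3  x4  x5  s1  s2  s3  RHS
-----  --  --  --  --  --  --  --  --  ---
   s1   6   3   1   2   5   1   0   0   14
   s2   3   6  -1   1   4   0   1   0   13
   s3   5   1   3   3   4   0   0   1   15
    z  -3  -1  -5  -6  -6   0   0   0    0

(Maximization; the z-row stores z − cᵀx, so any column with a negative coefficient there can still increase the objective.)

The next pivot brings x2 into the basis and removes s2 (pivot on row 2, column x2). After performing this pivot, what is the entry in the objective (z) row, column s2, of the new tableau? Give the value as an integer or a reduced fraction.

Pivot element is row 2, column x2: 6.
Normalize row 2: new (row 2, s2) = 1/6 = 1/6.
z-row ← z-row − (-1)·(new row 2): 0 − (-1)·(1/6) = 1/6.

1/6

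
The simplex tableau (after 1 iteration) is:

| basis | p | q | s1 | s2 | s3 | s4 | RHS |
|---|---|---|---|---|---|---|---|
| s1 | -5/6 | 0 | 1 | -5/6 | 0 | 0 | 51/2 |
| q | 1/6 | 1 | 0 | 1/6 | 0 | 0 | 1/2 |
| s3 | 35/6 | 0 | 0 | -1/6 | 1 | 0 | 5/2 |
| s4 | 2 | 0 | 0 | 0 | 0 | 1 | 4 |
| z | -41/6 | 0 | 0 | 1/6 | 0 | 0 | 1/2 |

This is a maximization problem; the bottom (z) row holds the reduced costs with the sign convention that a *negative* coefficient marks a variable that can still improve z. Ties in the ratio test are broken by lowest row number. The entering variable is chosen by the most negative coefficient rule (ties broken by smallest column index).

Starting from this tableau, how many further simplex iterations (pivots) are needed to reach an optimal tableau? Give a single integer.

pivot: p in, s3 out → z = 24/7
pivot: s2 in, q out → z = 7/2
No improving column remains; optimal.

2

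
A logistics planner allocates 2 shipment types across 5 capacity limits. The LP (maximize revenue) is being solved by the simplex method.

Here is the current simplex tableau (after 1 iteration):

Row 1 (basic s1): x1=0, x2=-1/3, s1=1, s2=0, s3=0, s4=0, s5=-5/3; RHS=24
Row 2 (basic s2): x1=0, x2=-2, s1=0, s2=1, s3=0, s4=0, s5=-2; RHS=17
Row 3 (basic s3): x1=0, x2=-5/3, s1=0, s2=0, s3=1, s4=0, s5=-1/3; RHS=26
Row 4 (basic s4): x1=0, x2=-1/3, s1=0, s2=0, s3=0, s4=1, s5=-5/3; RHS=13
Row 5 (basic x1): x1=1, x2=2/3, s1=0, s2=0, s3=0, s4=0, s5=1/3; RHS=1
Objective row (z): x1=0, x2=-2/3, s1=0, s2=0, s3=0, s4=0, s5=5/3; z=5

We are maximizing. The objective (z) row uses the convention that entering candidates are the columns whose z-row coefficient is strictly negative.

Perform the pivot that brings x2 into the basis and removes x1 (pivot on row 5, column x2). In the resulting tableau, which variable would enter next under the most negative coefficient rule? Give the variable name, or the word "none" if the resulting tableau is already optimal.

Pivot element 2/3. New z-row = old z-row − (-2/3)·(row 5/(2/3)).
Updated z-row coefficients: x1: 1, x2: 0, s1: 0, s2: 0, s3: 0, s4: 0, s5: 2.
No coefficient is strictly negative; the tableau after this pivot is optimal.

none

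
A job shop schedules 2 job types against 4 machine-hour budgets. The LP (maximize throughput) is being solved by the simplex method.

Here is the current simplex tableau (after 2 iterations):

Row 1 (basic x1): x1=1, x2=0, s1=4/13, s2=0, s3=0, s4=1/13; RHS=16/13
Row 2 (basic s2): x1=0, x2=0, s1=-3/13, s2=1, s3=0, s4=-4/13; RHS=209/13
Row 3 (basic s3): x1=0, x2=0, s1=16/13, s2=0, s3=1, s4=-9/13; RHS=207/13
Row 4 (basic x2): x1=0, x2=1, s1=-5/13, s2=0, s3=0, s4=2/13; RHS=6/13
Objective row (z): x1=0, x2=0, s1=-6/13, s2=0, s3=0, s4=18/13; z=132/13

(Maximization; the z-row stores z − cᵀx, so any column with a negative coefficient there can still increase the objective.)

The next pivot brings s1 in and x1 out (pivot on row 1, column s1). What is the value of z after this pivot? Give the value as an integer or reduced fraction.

12

Minimum ratio for s1: (16/13)/(4/13) = 4.
z changes by −(z-row coeff of s1)·ratio = −(-6/13)·4 = 24/13.
New z = 132/13 + (24/13) = 12.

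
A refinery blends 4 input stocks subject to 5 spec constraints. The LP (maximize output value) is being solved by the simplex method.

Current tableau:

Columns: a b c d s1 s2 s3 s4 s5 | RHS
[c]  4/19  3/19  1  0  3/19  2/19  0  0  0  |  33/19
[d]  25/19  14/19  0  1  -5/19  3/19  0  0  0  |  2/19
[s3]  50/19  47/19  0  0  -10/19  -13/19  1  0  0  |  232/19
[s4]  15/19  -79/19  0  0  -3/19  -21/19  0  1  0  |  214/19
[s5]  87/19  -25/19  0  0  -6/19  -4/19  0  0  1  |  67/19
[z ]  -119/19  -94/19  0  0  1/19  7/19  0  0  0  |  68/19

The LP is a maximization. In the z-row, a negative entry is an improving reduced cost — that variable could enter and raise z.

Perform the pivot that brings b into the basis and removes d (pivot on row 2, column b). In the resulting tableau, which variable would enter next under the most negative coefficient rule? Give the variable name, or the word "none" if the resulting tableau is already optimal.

Pivot element 14/19. New z-row = old z-row − (-94/19)·(row 2/(14/19)).
Updated z-row coefficients: a: 18/7, b: 0, c: 0, d: 47/7, s1: -12/7, s2: 10/7, s3: 0, s4: 0, s5: 0.
The most negative is -12/7 in column s1, so s1 would enter next.

s1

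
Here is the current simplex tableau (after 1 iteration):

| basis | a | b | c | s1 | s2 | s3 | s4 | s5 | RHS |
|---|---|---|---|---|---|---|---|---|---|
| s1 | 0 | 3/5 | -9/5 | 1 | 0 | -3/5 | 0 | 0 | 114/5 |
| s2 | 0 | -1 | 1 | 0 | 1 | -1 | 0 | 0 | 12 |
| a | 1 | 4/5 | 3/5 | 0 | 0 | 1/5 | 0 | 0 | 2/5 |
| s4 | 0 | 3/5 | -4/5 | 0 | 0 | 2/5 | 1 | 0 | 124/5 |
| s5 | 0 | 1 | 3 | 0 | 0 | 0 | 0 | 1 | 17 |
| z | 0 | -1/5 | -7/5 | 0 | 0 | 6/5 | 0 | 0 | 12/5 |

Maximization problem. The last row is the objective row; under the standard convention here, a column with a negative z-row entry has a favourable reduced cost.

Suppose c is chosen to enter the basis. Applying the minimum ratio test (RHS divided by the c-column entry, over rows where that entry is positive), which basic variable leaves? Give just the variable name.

Ratios: row 1 (s1): entry -9/5 ≤ 0, skip; row 2 (s2): 12/1 = 12; row 3 (a): (2/5)/(3/5) = 2/3; row 4 (s4): entry -4/5 ≤ 0, skip; row 5 (s5): 17/3 = 17/3.
Minimum ratio 2/3 is in the a row, so a leaves.

a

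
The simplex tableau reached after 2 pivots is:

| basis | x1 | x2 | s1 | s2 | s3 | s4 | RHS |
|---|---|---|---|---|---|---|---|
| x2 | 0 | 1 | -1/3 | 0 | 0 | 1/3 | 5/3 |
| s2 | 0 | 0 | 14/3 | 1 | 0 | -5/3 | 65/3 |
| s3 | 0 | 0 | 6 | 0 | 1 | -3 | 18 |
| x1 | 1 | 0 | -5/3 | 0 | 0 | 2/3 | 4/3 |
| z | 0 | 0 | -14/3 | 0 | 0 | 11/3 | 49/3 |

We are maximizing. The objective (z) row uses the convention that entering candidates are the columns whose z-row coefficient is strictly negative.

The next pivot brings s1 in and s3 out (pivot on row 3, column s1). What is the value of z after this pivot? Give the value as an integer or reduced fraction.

91/3

Minimum ratio for s1: 18/6 = 3.
z changes by −(z-row coeff of s1)·ratio = −(-14/3)·3 = 14.
New z = 49/3 + 14 = 91/3.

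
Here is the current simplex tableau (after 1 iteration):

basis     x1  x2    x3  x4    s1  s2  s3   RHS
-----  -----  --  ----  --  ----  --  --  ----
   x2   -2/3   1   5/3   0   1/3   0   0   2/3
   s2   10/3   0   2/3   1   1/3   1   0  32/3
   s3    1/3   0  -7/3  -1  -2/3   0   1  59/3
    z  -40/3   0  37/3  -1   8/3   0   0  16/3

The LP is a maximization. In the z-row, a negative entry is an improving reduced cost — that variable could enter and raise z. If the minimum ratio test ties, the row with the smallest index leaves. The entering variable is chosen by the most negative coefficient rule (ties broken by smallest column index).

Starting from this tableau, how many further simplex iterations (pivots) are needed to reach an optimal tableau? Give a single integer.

pivot: x1 in, s2 out → z = 48
No improving column remains; optimal.

1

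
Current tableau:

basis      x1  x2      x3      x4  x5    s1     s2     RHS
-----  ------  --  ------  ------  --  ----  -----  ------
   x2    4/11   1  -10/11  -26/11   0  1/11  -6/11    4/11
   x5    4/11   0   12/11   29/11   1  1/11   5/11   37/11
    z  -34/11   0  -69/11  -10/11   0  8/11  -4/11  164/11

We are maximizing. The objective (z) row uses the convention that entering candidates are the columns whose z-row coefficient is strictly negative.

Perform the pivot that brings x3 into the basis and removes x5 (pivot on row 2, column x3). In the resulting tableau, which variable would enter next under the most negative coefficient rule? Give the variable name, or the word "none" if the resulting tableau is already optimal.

x1

Pivot element 12/11. New z-row = old z-row − (-69/11)·(row 2/(12/11)).
Updated z-row coefficients: x1: -1, x2: 0, x3: 0, x4: 57/4, x5: 23/4, s1: 5/4, s2: 9/4.
The most negative is -1 in column x1, so x1 would enter next.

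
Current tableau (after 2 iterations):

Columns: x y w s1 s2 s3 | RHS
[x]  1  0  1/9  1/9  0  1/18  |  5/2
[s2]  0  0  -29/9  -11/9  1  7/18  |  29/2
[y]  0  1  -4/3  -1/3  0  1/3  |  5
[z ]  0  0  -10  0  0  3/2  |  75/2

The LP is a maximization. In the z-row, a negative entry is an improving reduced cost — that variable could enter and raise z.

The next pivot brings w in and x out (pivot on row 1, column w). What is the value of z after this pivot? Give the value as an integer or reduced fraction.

Minimum ratio for w: (5/2)/(1/9) = 45/2.
z changes by −(z-row coeff of w)·ratio = −(-10)·(45/2) = 225.
New z = 75/2 + 225 = 525/2.

525/2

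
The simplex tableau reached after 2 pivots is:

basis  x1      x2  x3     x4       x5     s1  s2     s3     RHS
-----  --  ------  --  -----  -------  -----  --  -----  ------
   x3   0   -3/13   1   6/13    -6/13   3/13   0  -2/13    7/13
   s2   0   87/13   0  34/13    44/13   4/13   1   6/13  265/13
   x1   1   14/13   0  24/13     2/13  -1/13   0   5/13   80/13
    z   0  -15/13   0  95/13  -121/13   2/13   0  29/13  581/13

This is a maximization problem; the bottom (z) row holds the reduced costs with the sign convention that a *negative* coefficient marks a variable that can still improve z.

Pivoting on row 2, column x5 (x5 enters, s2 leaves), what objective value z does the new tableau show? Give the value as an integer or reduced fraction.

403/4

Minimum ratio for x5: (265/13)/(44/13) = 265/44.
z changes by −(z-row coeff of x5)·ratio = −(-121/13)·(265/44) = 2915/52.
New z = 581/13 + (2915/52) = 403/4.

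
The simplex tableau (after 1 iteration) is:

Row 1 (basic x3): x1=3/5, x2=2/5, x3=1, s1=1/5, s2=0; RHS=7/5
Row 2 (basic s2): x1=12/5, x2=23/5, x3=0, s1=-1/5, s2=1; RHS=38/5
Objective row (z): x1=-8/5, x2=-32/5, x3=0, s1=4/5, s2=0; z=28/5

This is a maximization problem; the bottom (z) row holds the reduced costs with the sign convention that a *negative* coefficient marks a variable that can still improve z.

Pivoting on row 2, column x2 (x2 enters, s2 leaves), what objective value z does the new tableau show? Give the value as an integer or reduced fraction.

Minimum ratio for x2: (38/5)/(23/5) = 38/23.
z changes by −(z-row coeff of x2)·ratio = −(-32/5)·(38/23) = 1216/115.
New z = 28/5 + (1216/115) = 372/23.

372/23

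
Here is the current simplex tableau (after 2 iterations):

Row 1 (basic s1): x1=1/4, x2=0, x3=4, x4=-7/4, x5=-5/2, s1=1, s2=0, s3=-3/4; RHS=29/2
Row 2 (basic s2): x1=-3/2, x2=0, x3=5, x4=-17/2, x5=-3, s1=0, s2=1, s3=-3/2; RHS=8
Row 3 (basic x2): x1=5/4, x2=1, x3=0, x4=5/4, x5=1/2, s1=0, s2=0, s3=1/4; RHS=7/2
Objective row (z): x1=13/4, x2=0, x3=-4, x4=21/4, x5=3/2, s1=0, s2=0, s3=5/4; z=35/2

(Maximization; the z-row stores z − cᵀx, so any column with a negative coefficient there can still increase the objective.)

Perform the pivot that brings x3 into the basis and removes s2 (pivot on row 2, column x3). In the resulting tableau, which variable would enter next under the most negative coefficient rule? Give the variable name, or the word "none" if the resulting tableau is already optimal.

Pivot element 5. New z-row = old z-row − (-4)·(row 2/5).
Updated z-row coefficients: x1: 41/20, x2: 0, x3: 0, x4: -31/20, x5: -9/10, s1: 0, s2: 4/5, s3: 1/20.
The most negative is -31/20 in column x4, so x4 would enter next.

x4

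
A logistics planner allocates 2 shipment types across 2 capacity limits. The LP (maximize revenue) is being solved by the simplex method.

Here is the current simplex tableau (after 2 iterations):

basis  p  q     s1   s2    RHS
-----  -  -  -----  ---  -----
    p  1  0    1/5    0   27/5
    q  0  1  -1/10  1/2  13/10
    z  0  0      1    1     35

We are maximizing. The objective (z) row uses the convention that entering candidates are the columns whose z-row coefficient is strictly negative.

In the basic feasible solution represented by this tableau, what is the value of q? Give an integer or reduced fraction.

q is basic (row 2); its value is the RHS of that row: 13/10.

13/10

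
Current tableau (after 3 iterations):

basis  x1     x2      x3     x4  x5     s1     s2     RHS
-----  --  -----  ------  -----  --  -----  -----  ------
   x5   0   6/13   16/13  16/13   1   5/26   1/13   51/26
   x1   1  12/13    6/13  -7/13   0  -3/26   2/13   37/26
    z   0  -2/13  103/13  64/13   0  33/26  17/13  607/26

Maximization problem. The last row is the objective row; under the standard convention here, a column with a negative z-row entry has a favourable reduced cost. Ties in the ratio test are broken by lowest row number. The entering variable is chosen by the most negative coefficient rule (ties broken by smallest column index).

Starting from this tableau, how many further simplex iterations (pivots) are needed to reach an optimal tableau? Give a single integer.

1

pivot: x2 in, x1 out → z = 283/12
No improving column remains; optimal.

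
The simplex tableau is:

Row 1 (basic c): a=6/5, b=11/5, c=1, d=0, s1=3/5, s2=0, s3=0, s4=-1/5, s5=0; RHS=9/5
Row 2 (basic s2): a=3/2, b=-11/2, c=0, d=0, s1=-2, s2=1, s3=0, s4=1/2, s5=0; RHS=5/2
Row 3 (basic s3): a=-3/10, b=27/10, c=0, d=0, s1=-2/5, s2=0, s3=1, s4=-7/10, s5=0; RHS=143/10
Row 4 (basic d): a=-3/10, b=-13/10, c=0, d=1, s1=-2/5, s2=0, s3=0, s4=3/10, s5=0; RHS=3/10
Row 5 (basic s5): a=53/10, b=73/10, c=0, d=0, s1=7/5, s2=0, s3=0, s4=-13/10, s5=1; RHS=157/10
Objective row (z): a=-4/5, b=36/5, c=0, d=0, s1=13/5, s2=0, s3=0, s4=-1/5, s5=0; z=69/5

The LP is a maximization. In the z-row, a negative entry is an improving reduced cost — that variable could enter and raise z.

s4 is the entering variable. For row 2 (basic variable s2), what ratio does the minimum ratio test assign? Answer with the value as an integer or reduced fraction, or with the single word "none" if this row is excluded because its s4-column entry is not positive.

Ratio = RHS / (s4 entry) = (5/2) / (1/2) = 5.

5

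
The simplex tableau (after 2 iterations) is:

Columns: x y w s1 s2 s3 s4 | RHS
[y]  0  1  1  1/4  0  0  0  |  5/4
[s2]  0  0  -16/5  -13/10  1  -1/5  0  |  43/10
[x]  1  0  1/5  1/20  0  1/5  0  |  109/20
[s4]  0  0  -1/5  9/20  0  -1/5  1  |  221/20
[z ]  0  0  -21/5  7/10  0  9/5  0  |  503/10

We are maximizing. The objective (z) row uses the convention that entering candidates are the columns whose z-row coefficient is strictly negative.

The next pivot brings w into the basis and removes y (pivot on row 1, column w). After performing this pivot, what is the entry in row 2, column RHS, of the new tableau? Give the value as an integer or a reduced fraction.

Pivot element is row 1, column w: 1.
Normalize row 1: new (row 1, RHS) = (5/4)/1 = 5/4.
row 2 ← row 2 − (-16/5)·(new row 1): 43/10 − (-16/5)·(5/4) = 83/10.

83/10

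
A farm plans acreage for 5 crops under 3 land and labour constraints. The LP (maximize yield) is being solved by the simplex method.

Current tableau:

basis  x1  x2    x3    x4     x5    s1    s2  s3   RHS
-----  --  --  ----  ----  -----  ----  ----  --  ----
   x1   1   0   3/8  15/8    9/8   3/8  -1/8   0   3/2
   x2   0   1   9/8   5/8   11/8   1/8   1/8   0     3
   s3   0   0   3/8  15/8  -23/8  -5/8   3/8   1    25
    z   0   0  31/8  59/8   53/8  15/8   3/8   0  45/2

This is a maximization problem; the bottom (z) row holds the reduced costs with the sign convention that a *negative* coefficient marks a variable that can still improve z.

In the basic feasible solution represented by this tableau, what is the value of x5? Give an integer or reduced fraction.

x5 is nonbasic (not in the basis column), so its value in the current BFS is 0.

0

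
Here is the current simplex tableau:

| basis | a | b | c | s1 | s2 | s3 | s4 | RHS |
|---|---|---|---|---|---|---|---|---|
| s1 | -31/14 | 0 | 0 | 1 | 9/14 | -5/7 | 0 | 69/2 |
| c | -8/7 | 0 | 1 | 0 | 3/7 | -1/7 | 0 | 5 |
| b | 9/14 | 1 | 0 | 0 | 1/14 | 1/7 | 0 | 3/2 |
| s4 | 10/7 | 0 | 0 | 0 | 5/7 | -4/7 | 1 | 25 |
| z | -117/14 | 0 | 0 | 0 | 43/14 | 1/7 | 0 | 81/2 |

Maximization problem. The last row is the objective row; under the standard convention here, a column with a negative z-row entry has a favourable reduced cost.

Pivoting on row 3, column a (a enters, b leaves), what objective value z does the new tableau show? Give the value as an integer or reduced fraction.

60

Minimum ratio for a: (3/2)/(9/14) = 7/3.
z changes by −(z-row coeff of a)·ratio = −(-117/14)·(7/3) = 39/2.
New z = 81/2 + (39/2) = 60.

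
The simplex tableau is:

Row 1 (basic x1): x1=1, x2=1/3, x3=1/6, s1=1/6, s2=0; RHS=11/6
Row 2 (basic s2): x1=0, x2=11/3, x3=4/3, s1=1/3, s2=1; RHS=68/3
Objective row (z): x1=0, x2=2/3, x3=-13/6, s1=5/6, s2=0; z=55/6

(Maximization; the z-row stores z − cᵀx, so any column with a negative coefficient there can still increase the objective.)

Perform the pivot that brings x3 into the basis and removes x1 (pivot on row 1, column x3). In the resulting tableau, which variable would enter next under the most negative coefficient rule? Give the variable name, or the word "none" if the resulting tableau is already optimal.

Pivot element 1/6. New z-row = old z-row − (-13/6)·(row 1/(1/6)).
Updated z-row coefficients: x1: 13, x2: 5, x3: 0, s1: 3, s2: 0.
No coefficient is strictly negative; the tableau after this pivot is optimal.

none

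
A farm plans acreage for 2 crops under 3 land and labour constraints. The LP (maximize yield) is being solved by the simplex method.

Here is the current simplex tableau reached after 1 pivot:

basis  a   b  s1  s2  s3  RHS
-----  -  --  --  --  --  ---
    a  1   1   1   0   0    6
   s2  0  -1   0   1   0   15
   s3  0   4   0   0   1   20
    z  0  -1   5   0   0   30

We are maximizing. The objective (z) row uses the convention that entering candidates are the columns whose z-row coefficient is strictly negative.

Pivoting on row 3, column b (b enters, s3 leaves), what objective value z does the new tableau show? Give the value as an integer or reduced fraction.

35

Minimum ratio for b: 20/4 = 5.
z changes by −(z-row coeff of b)·ratio = −(-1)·5 = 5.
New z = 30 + 5 = 35.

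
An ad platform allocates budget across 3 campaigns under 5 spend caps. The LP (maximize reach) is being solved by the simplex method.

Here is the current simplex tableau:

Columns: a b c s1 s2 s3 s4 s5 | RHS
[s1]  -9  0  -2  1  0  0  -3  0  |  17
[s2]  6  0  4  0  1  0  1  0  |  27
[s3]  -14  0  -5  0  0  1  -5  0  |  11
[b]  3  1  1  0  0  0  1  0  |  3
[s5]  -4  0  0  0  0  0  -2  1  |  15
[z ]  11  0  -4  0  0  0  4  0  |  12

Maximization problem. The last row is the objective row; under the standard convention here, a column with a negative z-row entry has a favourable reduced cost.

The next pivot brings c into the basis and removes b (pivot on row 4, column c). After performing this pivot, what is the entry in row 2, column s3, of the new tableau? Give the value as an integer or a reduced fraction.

0

Pivot element is row 4, column c: 1.
Normalize row 4: new (row 4, s3) = 0/1 = 0.
row 2 ← row 2 − 4·(new row 4): 0 − 4·0 = 0.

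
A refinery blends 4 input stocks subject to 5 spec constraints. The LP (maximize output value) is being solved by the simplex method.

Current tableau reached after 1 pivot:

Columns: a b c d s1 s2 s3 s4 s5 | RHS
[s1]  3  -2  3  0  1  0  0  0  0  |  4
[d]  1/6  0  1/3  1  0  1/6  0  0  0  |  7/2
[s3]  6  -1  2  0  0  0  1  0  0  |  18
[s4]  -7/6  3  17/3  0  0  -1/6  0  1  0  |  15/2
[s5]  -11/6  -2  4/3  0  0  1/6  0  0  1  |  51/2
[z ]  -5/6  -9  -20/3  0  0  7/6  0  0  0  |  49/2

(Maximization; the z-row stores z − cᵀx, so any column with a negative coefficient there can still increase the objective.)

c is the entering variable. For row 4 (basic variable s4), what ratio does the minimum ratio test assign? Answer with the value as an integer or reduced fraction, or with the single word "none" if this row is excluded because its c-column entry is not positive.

45/34

Ratio = RHS / (c entry) = (15/2) / (17/3) = 45/34.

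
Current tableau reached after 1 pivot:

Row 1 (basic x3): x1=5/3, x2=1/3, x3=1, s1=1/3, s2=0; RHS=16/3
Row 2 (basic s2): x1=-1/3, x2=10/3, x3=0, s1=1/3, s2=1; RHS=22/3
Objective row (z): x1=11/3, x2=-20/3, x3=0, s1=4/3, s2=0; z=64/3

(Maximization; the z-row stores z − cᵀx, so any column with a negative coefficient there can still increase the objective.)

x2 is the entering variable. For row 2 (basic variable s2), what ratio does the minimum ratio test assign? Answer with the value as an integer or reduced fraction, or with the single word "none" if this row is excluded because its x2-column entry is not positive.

11/5

Ratio = RHS / (x2 entry) = (22/3) / (10/3) = 11/5.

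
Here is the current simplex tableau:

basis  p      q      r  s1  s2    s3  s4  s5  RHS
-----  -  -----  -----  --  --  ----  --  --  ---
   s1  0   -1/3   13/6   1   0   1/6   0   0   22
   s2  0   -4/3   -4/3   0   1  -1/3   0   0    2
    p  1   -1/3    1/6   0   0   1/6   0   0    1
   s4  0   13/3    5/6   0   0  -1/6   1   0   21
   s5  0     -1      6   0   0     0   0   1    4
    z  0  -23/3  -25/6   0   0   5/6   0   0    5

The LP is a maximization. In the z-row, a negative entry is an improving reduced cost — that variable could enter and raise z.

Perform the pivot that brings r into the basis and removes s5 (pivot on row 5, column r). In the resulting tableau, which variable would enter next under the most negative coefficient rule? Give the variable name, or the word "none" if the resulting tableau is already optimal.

Pivot element 6. New z-row = old z-row − (-25/6)·(row 5/6).
Updated z-row coefficients: p: 0, q: -301/36, r: 0, s1: 0, s2: 0, s3: 5/6, s4: 0, s5: 25/36.
The most negative is -301/36 in column q, so q would enter next.

q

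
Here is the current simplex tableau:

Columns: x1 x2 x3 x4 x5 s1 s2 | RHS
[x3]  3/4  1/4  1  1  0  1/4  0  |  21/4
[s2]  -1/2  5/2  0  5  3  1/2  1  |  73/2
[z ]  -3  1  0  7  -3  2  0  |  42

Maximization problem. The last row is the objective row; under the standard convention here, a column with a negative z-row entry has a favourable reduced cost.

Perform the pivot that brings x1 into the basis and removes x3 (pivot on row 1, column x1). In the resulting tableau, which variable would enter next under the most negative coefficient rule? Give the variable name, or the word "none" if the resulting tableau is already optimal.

Pivot element 3/4. New z-row = old z-row − (-3)·(row 1/(3/4)).
Updated z-row coefficients: x1: 0, x2: 2, x3: 4, x4: 11, x5: -3, s1: 3, s2: 0.
The most negative is -3 in column x5, so x5 would enter next.

x5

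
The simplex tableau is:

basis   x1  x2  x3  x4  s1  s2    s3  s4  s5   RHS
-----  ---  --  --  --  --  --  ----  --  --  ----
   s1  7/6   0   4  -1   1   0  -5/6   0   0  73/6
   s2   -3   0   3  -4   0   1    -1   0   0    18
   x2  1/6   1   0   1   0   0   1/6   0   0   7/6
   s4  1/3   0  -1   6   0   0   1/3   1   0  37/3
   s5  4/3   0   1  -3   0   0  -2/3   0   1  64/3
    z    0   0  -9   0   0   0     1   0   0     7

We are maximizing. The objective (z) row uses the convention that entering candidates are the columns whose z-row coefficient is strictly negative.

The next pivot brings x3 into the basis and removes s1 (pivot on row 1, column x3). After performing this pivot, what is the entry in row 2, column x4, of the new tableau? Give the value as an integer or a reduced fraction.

Pivot element is row 1, column x3: 4.
Normalize row 1: new (row 1, x4) = (-1)/4 = -1/4.
row 2 ← row 2 − 3·(new row 1): -4 − 3·(-1/4) = -13/4.

-13/4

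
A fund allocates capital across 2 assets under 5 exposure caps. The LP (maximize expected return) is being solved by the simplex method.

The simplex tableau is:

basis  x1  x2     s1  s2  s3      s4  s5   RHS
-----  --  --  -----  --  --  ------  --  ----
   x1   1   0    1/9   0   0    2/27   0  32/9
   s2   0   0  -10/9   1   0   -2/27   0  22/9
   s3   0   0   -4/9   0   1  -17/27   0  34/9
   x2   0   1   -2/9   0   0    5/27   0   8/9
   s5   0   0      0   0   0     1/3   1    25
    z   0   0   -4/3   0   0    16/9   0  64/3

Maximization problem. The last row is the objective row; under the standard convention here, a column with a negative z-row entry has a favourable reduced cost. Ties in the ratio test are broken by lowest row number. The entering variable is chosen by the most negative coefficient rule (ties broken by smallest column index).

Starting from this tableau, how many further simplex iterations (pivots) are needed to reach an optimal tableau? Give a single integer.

pivot: s1 in, x1 out → z = 64
No improving column remains; optimal.

1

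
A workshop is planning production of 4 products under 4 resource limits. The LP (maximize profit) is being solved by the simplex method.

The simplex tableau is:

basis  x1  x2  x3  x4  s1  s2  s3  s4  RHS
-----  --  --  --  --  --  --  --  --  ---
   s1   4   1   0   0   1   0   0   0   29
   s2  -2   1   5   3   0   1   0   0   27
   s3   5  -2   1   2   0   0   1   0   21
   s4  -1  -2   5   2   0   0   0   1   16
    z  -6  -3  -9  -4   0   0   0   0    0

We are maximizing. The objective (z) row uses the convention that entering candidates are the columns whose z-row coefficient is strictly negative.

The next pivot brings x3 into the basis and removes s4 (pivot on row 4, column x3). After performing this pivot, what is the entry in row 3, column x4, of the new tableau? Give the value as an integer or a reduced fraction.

Pivot element is row 4, column x3: 5.
Normalize row 4: new (row 4, x4) = 2/5 = 2/5.
row 3 ← row 3 − 1·(new row 4): 2 − 1·(2/5) = 8/5.

8/5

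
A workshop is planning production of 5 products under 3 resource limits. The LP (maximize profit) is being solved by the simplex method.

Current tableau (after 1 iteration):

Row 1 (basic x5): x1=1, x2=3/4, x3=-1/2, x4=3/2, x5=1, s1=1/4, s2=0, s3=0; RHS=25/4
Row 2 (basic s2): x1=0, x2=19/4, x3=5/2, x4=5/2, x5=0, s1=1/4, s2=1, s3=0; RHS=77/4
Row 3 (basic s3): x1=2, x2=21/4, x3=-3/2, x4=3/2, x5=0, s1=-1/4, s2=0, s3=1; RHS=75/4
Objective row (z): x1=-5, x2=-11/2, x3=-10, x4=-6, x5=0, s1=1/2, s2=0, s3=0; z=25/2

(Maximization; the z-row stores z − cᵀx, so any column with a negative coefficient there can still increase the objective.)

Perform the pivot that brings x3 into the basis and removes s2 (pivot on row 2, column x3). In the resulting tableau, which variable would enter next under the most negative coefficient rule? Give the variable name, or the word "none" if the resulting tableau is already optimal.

Pivot element 5/2. New z-row = old z-row − (-10)·(row 2/(5/2)).
Updated z-row coefficients: x1: -5, x2: 27/2, x3: 0, x4: 4, x5: 0, s1: 3/2, s2: 4, s3: 0.
The most negative is -5 in column x1, so x1 would enter next.

x1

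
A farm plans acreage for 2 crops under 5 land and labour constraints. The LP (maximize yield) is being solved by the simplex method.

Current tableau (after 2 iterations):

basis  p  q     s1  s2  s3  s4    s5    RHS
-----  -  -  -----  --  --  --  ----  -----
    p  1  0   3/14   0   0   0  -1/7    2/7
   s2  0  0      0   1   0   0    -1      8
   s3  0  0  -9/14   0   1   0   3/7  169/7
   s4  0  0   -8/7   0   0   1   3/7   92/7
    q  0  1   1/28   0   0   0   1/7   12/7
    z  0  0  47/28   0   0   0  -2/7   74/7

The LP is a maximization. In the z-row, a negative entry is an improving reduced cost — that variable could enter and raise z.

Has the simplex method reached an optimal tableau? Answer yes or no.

Column s5 has objective-row coefficient -2/7, which is negative; an improving pivot exists, so not yet optimal.

no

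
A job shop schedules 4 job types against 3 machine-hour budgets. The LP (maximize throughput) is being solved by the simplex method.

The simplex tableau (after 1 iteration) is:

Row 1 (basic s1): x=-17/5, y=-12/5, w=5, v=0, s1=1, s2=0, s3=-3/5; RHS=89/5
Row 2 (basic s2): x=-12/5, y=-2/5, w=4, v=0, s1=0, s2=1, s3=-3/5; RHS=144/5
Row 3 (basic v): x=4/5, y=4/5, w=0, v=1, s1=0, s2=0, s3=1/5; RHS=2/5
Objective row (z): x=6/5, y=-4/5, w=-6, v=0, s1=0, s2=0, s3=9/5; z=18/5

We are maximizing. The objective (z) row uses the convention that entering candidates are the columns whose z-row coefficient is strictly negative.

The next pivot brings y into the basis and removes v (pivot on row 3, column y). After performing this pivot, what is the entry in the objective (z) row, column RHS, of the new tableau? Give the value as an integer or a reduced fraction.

4

Pivot element is row 3, column y: 4/5.
Normalize row 3: new (row 3, RHS) = (2/5)/(4/5) = 1/2.
z-row ← z-row − (-4/5)·(new row 3): 18/5 − (-4/5)·(1/2) = 4.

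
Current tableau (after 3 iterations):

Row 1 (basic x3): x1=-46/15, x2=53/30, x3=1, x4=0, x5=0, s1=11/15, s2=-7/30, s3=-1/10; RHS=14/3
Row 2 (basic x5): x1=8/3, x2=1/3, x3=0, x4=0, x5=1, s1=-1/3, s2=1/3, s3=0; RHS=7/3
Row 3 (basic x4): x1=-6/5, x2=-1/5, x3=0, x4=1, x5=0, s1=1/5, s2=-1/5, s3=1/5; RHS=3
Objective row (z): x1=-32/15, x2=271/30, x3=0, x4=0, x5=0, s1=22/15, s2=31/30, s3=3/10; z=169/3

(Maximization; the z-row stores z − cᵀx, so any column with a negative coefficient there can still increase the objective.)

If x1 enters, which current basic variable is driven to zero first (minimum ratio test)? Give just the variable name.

Ratios: row 1 (x3): entry -46/15 ≤ 0, skip; row 2 (x5): (7/3)/(8/3) = 7/8; row 3 (x4): entry -6/5 ≤ 0, skip.
Minimum ratio 7/8 is in the x5 row, so x5 leaves.

x5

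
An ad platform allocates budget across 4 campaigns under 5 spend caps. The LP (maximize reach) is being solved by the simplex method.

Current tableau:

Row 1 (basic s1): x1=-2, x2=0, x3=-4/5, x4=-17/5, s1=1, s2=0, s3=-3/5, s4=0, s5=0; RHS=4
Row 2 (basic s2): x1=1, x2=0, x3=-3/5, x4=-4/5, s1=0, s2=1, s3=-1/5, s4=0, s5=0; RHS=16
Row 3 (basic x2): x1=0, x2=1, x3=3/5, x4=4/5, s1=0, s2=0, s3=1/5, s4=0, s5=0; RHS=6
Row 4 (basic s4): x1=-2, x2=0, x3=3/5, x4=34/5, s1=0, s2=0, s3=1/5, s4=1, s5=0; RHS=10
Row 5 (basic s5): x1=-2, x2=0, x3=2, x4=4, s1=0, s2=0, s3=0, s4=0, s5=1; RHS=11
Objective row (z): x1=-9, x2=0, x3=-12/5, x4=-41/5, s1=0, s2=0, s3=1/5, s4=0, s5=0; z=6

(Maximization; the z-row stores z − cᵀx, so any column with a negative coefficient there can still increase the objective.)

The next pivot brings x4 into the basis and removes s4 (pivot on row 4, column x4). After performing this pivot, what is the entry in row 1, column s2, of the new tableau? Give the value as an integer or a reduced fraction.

0

Pivot element is row 4, column x4: 34/5.
Normalize row 4: new (row 4, s2) = 0/(34/5) = 0.
row 1 ← row 1 − (-17/5)·(new row 4): 0 − (-17/5)·0 = 0.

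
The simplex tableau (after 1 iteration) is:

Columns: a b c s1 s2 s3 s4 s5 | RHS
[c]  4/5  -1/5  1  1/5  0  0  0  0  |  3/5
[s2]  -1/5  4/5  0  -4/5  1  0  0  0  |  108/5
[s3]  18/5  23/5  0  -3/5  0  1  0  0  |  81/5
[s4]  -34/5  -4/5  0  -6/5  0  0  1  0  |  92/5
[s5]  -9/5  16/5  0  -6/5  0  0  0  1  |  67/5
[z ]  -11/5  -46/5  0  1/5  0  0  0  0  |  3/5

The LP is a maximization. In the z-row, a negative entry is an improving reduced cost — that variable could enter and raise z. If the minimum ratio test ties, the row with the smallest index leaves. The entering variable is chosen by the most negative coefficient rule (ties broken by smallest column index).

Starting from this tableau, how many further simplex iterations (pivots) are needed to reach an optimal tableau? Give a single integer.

pivot: b in, s3 out → z = 33
pivot: s1 in, c out → z = 81/2
No improving column remains; optimal.

2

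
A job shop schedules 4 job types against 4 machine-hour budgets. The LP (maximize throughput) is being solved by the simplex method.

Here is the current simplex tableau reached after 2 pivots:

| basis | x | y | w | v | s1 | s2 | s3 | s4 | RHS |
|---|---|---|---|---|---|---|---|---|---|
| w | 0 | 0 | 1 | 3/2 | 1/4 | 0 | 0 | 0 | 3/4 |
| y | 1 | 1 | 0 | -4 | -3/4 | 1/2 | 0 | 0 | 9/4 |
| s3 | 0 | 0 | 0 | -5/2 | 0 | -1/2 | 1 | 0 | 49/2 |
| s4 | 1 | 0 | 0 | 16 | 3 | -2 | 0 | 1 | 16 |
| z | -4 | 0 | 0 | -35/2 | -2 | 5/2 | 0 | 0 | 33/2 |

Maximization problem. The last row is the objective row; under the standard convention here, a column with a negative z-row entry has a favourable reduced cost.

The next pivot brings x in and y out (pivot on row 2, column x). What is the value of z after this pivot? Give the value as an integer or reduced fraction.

51/2

Minimum ratio for x: (9/4)/1 = 9/4.
z changes by −(z-row coeff of x)·ratio = −(-4)·(9/4) = 9.
New z = 33/2 + 9 = 51/2.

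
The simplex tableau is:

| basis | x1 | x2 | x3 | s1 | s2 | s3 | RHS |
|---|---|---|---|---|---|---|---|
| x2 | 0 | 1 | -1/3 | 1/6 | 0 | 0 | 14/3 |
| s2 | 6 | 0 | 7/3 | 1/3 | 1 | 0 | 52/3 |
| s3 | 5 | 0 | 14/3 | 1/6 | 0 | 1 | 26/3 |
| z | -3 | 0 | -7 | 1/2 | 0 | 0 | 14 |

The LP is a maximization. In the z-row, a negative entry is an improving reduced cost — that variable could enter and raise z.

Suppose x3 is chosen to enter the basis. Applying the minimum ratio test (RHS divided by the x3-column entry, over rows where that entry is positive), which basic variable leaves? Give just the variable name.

Ratios: row 1 (x2): entry -1/3 ≤ 0, skip; row 2 (s2): (52/3)/(7/3) = 52/7; row 3 (s3): (26/3)/(14/3) = 13/7.
Minimum ratio 13/7 is in the s3 row, so s3 leaves.

s3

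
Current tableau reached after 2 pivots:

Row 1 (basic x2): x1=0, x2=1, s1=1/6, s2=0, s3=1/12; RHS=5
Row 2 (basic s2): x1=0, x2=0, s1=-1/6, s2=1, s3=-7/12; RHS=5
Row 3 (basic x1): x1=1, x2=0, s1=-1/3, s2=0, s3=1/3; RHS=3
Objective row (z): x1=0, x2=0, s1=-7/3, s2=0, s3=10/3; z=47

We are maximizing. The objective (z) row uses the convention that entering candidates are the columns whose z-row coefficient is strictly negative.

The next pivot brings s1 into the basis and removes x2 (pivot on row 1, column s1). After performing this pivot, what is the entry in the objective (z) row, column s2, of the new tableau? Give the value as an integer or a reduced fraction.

0

Pivot element is row 1, column s1: 1/6.
Normalize row 1: new (row 1, s2) = 0/(1/6) = 0.
z-row ← z-row − (-7/3)·(new row 1): 0 − (-7/3)·0 = 0.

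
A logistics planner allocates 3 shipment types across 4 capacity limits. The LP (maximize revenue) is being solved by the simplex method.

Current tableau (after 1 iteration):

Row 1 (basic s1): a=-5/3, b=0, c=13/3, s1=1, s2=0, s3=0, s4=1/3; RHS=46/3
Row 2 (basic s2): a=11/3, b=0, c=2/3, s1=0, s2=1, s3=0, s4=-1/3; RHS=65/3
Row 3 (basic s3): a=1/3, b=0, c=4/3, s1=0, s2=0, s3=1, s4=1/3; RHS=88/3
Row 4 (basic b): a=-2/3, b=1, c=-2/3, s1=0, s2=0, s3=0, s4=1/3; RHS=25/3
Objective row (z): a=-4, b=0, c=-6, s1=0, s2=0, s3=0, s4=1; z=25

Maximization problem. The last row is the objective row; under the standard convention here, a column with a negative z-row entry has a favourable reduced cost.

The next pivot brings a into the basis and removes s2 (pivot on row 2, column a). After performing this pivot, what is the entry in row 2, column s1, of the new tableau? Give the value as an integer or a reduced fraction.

0

Pivot element is row 2, column a: 11/3.
Normalize row 2: new (row 2, s1) = 0/(11/3) = 0.
Row 2 is the pivot row, so the entry is 0.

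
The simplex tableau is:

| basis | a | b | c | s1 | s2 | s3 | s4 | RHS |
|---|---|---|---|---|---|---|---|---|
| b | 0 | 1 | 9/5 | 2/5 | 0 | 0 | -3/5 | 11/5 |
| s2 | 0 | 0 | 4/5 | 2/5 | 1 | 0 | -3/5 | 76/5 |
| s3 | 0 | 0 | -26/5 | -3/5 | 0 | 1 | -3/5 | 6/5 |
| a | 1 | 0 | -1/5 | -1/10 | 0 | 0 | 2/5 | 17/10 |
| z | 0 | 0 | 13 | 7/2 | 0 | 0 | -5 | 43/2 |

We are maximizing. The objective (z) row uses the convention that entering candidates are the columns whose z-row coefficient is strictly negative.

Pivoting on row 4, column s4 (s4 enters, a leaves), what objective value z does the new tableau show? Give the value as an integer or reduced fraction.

171/4

Minimum ratio for s4: (17/10)/(2/5) = 17/4.
z changes by −(z-row coeff of s4)·ratio = −(-5)·(17/4) = 85/4.
New z = 43/2 + (85/4) = 171/4.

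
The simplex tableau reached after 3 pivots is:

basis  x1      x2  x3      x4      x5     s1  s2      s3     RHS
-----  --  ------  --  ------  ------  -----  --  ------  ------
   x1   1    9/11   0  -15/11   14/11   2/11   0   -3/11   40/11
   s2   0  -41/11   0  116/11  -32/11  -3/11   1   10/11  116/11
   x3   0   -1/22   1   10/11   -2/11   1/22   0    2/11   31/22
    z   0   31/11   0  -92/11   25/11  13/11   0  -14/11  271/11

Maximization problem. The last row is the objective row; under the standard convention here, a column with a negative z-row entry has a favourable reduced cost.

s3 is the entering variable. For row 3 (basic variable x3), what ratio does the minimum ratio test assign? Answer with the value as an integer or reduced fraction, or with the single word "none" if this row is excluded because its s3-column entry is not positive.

Ratio = RHS / (s3 entry) = (31/22) / (2/11) = 31/4.

31/4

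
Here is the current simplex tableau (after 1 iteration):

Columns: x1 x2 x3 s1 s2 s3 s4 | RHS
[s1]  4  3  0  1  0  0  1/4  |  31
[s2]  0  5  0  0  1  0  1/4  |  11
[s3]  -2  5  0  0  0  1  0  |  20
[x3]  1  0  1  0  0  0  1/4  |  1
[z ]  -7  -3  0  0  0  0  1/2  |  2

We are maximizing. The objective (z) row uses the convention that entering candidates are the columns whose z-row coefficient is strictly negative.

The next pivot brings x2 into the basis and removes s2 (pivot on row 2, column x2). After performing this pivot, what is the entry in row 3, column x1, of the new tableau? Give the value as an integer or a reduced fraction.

Pivot element is row 2, column x2: 5.
Normalize row 2: new (row 2, x1) = 0/5 = 0.
row 3 ← row 3 − 5·(new row 2): -2 − 5·0 = -2.

-2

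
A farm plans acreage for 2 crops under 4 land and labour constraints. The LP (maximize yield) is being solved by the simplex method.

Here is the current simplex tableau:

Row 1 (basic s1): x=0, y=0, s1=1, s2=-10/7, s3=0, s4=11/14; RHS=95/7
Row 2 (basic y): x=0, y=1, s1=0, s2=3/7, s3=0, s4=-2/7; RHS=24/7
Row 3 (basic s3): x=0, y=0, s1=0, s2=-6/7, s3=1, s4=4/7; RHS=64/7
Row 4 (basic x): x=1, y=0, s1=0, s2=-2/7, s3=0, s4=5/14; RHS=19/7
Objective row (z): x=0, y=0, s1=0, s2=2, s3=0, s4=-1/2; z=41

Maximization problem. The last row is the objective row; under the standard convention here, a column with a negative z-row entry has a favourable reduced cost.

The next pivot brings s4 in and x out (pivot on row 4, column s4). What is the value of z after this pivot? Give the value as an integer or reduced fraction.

224/5

Minimum ratio for s4: (19/7)/(5/14) = 38/5.
z changes by −(z-row coeff of s4)·ratio = −(-1/2)·(38/5) = 19/5.
New z = 41 + (19/5) = 224/5.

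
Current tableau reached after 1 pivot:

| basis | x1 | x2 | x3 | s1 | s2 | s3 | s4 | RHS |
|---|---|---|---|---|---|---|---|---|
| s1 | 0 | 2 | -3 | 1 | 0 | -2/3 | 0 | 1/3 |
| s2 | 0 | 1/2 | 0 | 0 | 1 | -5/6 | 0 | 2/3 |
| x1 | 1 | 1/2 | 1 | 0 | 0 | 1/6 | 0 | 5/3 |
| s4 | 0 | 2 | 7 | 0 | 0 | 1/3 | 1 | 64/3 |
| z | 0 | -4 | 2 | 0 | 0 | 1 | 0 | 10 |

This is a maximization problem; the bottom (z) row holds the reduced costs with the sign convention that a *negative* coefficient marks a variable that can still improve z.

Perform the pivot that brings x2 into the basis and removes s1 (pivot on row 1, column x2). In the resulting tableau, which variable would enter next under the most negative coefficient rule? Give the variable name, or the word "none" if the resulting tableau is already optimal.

x3

Pivot element 2. New z-row = old z-row − (-4)·(row 1/2).
Updated z-row coefficients: x1: 0, x2: 0, x3: -4, s1: 2, s2: 0, s3: -1/3, s4: 0.
The most negative is -4 in column x3, so x3 would enter next.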